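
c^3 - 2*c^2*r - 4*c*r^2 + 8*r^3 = (c - 2*r)^2*(c + 2*r)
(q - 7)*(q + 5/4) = q^2 - 23*q/4 - 35/4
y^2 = y^2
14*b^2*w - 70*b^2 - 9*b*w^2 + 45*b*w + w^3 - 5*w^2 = (-7*b + w)*(-2*b + w)*(w - 5)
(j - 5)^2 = j^2 - 10*j + 25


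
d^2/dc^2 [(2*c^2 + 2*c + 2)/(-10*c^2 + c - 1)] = 4*(-110*c^3 - 270*c^2 + 60*c + 7)/(1000*c^6 - 300*c^5 + 330*c^4 - 61*c^3 + 33*c^2 - 3*c + 1)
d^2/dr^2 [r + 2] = 0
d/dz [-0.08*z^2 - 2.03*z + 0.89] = -0.16*z - 2.03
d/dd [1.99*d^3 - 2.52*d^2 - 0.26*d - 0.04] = 5.97*d^2 - 5.04*d - 0.26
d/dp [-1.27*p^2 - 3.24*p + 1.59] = -2.54*p - 3.24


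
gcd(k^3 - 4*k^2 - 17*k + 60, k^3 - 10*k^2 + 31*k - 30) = k^2 - 8*k + 15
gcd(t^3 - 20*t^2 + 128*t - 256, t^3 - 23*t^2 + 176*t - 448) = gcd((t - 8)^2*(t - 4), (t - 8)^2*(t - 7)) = t^2 - 16*t + 64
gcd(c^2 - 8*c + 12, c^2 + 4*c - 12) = c - 2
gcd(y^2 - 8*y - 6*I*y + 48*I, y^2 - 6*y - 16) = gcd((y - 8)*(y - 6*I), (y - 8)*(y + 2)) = y - 8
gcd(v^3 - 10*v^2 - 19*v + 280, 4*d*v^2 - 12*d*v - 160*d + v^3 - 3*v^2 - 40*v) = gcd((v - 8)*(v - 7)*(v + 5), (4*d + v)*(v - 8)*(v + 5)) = v^2 - 3*v - 40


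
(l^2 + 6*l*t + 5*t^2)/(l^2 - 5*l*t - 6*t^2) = (-l - 5*t)/(-l + 6*t)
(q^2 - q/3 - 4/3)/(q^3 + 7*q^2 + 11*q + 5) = (q - 4/3)/(q^2 + 6*q + 5)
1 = 1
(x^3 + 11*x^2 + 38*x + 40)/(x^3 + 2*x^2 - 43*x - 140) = (x + 2)/(x - 7)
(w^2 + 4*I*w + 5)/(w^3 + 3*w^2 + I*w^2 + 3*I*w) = (w^2 + 4*I*w + 5)/(w*(w^2 + w*(3 + I) + 3*I))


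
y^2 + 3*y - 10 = (y - 2)*(y + 5)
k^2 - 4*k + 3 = (k - 3)*(k - 1)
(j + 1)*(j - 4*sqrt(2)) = j^2 - 4*sqrt(2)*j + j - 4*sqrt(2)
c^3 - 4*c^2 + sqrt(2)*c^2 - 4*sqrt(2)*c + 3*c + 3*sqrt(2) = (c - 3)*(c - 1)*(c + sqrt(2))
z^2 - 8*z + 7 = (z - 7)*(z - 1)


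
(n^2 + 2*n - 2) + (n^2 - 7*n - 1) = 2*n^2 - 5*n - 3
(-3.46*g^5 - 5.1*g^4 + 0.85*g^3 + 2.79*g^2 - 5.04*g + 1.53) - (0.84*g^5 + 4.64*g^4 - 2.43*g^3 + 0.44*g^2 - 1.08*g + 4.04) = -4.3*g^5 - 9.74*g^4 + 3.28*g^3 + 2.35*g^2 - 3.96*g - 2.51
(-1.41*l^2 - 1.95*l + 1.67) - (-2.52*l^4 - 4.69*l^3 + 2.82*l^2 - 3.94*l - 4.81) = 2.52*l^4 + 4.69*l^3 - 4.23*l^2 + 1.99*l + 6.48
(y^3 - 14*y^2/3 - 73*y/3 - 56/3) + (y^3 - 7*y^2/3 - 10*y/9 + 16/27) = 2*y^3 - 7*y^2 - 229*y/9 - 488/27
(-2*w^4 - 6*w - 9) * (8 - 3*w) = 6*w^5 - 16*w^4 + 18*w^2 - 21*w - 72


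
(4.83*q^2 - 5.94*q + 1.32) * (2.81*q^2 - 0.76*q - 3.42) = 13.5723*q^4 - 20.3622*q^3 - 8.295*q^2 + 19.3116*q - 4.5144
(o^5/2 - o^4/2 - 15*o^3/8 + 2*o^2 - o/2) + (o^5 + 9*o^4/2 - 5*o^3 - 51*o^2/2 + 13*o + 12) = 3*o^5/2 + 4*o^4 - 55*o^3/8 - 47*o^2/2 + 25*o/2 + 12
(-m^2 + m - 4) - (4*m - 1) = -m^2 - 3*m - 3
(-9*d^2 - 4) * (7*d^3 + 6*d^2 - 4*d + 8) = -63*d^5 - 54*d^4 + 8*d^3 - 96*d^2 + 16*d - 32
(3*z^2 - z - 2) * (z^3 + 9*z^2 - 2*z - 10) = 3*z^5 + 26*z^4 - 17*z^3 - 46*z^2 + 14*z + 20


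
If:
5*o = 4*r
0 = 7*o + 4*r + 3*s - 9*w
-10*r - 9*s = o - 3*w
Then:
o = 16*w/15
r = 4*w/3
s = -19*w/15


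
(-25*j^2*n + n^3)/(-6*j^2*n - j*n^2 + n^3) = (25*j^2 - n^2)/(6*j^2 + j*n - n^2)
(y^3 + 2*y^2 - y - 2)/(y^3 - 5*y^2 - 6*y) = (y^2 + y - 2)/(y*(y - 6))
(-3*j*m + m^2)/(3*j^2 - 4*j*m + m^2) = -m/(j - m)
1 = 1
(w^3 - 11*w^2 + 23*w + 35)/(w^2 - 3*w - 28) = (w^2 - 4*w - 5)/(w + 4)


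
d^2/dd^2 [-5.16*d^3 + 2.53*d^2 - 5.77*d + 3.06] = 5.06 - 30.96*d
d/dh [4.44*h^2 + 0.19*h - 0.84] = 8.88*h + 0.19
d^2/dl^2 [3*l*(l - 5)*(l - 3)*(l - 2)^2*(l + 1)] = 90*l^4 - 660*l^3 + 1404*l^2 - 738*l - 192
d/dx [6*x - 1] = 6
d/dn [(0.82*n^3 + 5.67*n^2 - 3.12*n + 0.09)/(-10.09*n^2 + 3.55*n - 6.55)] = (-8.2738*n^4 + 5.822*n^3 - 27.4653*n^2 - 72.4608*n + 20.1165)/(101.8081*n^4 - 71.639*n^3 + 144.7815*n^2 - 46.505*n + 42.9025)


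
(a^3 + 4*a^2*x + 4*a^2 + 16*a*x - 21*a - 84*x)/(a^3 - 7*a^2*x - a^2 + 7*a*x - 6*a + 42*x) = (-a^2 - 4*a*x - 7*a - 28*x)/(-a^2 + 7*a*x - 2*a + 14*x)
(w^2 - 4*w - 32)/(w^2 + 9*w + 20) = (w - 8)/(w + 5)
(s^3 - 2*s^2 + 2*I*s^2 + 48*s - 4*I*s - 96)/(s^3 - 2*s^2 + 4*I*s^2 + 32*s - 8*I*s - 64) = (s - 6*I)/(s - 4*I)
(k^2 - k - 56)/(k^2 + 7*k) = (k - 8)/k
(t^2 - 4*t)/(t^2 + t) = (t - 4)/(t + 1)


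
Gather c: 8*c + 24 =8*c + 24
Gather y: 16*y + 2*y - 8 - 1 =18*y - 9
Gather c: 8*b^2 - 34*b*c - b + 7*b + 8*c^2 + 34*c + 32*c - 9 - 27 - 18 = 8*b^2 + 6*b + 8*c^2 + c*(66 - 34*b) - 54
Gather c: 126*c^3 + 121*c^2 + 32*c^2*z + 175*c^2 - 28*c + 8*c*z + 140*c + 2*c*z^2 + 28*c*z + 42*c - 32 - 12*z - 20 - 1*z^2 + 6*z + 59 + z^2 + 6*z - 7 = 126*c^3 + c^2*(32*z + 296) + c*(2*z^2 + 36*z + 154)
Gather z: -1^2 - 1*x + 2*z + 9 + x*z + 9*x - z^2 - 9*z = 8*x - z^2 + z*(x - 7) + 8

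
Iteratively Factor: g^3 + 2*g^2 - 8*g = (g - 2)*(g^2 + 4*g) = (g - 2)*(g + 4)*(g)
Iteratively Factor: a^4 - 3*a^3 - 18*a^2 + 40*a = (a - 5)*(a^3 + 2*a^2 - 8*a) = (a - 5)*(a + 4)*(a^2 - 2*a) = (a - 5)*(a - 2)*(a + 4)*(a)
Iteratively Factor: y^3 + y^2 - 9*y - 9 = (y + 3)*(y^2 - 2*y - 3) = (y - 3)*(y + 3)*(y + 1)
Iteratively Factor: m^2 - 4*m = (m - 4)*(m)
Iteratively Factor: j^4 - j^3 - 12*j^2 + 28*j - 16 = (j - 1)*(j^3 - 12*j + 16) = (j - 2)*(j - 1)*(j^2 + 2*j - 8) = (j - 2)*(j - 1)*(j + 4)*(j - 2)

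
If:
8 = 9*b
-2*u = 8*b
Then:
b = 8/9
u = -32/9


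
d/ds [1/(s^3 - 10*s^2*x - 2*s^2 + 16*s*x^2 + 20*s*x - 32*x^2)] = (-3*s^2 + 20*s*x + 4*s - 16*x^2 - 20*x)/(s^3 - 10*s^2*x - 2*s^2 + 16*s*x^2 + 20*s*x - 32*x^2)^2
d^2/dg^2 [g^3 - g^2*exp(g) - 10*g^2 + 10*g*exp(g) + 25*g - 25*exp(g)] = -g^2*exp(g) + 6*g*exp(g) + 6*g - 7*exp(g) - 20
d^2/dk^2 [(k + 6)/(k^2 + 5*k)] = 2*(k^3 + 18*k^2 + 90*k + 150)/(k^3*(k^3 + 15*k^2 + 75*k + 125))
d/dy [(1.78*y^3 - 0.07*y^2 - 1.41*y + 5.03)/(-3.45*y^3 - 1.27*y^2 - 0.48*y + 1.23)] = (-2.5021*y^4 - 11.4378*y^3 + 56.8716*y^2 + 12.604*y + 0.6801)/(11.9025*y^6 + 8.763*y^5 + 4.9249*y^4 - 7.2678*y^3 - 2.8938*y^2 - 1.1808*y + 1.5129)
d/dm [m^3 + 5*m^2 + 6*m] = 3*m^2 + 10*m + 6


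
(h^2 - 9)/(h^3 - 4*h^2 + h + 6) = (h + 3)/(h^2 - h - 2)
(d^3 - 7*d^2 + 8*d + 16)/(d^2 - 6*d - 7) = (d^2 - 8*d + 16)/(d - 7)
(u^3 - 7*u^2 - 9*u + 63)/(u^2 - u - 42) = (u^2 - 9)/(u + 6)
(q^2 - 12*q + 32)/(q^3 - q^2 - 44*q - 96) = (q - 4)/(q^2 + 7*q + 12)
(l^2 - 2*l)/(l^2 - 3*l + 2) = l/(l - 1)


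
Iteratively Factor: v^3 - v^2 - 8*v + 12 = (v - 2)*(v^2 + v - 6) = (v - 2)^2*(v + 3)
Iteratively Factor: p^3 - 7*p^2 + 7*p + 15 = (p - 3)*(p^2 - 4*p - 5) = (p - 5)*(p - 3)*(p + 1)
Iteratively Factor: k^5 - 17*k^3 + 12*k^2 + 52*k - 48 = (k - 3)*(k^4 + 3*k^3 - 8*k^2 - 12*k + 16) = (k - 3)*(k + 4)*(k^3 - k^2 - 4*k + 4) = (k - 3)*(k + 2)*(k + 4)*(k^2 - 3*k + 2) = (k - 3)*(k - 2)*(k + 2)*(k + 4)*(k - 1)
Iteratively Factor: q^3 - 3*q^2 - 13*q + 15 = (q - 1)*(q^2 - 2*q - 15) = (q - 5)*(q - 1)*(q + 3)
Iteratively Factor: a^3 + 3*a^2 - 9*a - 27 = (a + 3)*(a^2 - 9) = (a + 3)^2*(a - 3)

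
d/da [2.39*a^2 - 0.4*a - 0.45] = 4.78*a - 0.4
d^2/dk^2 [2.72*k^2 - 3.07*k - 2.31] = 5.44000000000000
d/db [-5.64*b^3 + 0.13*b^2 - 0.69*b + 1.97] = -16.92*b^2 + 0.26*b - 0.69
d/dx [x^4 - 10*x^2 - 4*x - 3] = 4*x^3 - 20*x - 4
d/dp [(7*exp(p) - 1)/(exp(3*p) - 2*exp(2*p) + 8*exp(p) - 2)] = (-14*exp(3*p) + 17*exp(2*p) - 4*exp(p) - 6)*exp(p)/(exp(6*p) - 4*exp(5*p) + 20*exp(4*p) - 36*exp(3*p) + 72*exp(2*p) - 32*exp(p) + 4)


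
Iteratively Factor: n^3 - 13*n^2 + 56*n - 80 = (n - 4)*(n^2 - 9*n + 20) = (n - 5)*(n - 4)*(n - 4)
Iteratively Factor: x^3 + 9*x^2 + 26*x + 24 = (x + 4)*(x^2 + 5*x + 6) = (x + 2)*(x + 4)*(x + 3)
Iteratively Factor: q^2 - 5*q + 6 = (q - 3)*(q - 2)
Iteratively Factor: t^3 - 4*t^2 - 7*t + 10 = (t - 1)*(t^2 - 3*t - 10) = (t - 5)*(t - 1)*(t + 2)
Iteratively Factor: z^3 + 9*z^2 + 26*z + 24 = (z + 2)*(z^2 + 7*z + 12) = (z + 2)*(z + 3)*(z + 4)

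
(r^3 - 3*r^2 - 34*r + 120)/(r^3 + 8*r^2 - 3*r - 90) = (r^2 - 9*r + 20)/(r^2 + 2*r - 15)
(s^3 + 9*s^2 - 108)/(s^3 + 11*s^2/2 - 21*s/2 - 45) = 2*(s + 6)/(2*s + 5)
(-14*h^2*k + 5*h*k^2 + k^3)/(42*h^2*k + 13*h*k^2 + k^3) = (-2*h + k)/(6*h + k)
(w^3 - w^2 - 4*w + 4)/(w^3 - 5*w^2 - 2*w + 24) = (w^2 - 3*w + 2)/(w^2 - 7*w + 12)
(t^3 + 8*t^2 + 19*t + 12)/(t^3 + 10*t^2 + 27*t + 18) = (t + 4)/(t + 6)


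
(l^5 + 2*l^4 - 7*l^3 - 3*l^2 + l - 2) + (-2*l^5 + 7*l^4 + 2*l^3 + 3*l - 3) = -l^5 + 9*l^4 - 5*l^3 - 3*l^2 + 4*l - 5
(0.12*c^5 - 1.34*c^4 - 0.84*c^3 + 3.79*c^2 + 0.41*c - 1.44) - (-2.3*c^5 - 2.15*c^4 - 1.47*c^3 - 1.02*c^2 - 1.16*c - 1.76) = 2.42*c^5 + 0.81*c^4 + 0.63*c^3 + 4.81*c^2 + 1.57*c + 0.32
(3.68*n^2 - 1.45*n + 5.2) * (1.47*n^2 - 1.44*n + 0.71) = 5.4096*n^4 - 7.4307*n^3 + 12.3448*n^2 - 8.5175*n + 3.692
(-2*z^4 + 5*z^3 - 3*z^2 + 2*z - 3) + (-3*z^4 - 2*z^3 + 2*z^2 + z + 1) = -5*z^4 + 3*z^3 - z^2 + 3*z - 2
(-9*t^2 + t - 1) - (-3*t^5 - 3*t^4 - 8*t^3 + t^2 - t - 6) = 3*t^5 + 3*t^4 + 8*t^3 - 10*t^2 + 2*t + 5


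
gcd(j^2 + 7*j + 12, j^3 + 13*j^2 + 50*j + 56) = j + 4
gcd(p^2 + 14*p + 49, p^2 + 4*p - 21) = p + 7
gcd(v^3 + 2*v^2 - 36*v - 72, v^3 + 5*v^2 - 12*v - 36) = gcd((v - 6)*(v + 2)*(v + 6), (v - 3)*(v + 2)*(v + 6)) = v^2 + 8*v + 12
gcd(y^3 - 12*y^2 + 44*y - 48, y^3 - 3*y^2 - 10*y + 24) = y^2 - 6*y + 8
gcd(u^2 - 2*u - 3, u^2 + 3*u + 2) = u + 1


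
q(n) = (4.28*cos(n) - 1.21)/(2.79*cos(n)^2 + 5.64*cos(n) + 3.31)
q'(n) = (5.58*sin(n)*cos(n) + 5.64*sin(n))*(4.28*cos(n) - 1.21)/(2.79*cos(n)^2 + 5.64*cos(n) + 3.31)^2 - 4.28*sin(n)/(2.79*cos(n)^2 + 5.64*cos(n) + 3.31) = (11.9412*cos(n)^2 - 6.7518*cos(n) - 20.9912)*sin(n)/(7.7841*cos(n)^4 + 31.4712*cos(n)^3 + 50.2794*cos(n)^2 + 37.3368*cos(n) + 10.9561)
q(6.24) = 0.26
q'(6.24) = 0.00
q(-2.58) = -9.03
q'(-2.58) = 12.50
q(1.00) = 0.15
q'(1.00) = -0.35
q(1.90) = -1.46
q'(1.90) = -5.26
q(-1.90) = -1.46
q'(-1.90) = 5.26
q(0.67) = 0.23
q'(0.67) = -0.13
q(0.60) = 0.24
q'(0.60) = -0.11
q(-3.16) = -11.93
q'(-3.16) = -0.20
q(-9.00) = -10.48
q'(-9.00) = 8.55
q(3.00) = -11.82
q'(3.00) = -1.73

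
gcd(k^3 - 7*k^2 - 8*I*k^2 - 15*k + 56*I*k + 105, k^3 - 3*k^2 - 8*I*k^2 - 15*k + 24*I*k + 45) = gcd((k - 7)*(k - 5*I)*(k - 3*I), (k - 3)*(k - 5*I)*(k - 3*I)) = k^2 - 8*I*k - 15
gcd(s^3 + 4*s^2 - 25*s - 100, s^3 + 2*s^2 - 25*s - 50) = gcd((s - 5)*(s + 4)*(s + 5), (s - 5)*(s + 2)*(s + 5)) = s^2 - 25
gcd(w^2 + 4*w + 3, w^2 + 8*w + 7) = w + 1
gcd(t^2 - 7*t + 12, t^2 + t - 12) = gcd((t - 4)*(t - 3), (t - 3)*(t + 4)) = t - 3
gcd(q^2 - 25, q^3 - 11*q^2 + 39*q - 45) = q - 5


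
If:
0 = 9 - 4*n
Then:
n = 9/4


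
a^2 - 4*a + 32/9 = (a - 8/3)*(a - 4/3)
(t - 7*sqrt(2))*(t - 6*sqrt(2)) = t^2 - 13*sqrt(2)*t + 84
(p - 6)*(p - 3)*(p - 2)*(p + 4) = p^4 - 7*p^3 - 8*p^2 + 108*p - 144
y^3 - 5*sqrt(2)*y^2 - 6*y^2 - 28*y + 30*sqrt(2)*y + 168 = (y - 6)*(y - 7*sqrt(2))*(y + 2*sqrt(2))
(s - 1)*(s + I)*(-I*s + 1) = -I*s^3 + 2*s^2 + I*s^2 - 2*s + I*s - I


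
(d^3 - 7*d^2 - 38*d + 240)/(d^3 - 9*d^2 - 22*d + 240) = (d^2 + d - 30)/(d^2 - d - 30)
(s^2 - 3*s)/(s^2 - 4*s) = (s - 3)/(s - 4)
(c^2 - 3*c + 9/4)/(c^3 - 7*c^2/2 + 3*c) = (c - 3/2)/(c*(c - 2))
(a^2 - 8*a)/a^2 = (a - 8)/a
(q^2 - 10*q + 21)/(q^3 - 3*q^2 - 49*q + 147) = 1/(q + 7)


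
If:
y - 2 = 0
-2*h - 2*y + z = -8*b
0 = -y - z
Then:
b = h/4 + 3/4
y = 2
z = -2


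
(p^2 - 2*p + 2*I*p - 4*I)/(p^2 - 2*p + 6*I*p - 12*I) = (p + 2*I)/(p + 6*I)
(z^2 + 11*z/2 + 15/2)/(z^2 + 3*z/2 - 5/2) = (z + 3)/(z - 1)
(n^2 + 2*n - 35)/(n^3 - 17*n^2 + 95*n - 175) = (n + 7)/(n^2 - 12*n + 35)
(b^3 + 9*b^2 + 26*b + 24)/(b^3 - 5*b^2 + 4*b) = (b^3 + 9*b^2 + 26*b + 24)/(b*(b^2 - 5*b + 4))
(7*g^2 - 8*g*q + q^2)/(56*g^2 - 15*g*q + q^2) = (-g + q)/(-8*g + q)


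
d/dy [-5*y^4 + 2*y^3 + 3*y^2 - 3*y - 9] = -20*y^3 + 6*y^2 + 6*y - 3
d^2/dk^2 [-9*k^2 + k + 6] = -18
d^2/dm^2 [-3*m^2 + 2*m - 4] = -6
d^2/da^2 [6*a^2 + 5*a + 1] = 12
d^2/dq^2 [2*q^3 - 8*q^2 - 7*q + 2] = 12*q - 16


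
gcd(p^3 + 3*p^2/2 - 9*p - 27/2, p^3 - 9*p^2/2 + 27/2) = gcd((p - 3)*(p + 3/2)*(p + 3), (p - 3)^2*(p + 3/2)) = p^2 - 3*p/2 - 9/2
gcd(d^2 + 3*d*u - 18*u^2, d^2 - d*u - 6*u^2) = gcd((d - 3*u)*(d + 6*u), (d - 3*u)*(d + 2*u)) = -d + 3*u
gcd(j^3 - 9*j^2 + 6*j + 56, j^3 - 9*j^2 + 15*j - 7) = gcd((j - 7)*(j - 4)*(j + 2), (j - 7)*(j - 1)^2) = j - 7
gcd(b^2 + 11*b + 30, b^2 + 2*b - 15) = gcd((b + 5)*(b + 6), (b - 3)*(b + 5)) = b + 5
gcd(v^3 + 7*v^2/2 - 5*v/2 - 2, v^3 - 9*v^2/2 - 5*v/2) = v + 1/2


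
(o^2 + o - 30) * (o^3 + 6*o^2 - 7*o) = o^5 + 7*o^4 - 31*o^3 - 187*o^2 + 210*o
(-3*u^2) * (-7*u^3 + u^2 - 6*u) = 21*u^5 - 3*u^4 + 18*u^3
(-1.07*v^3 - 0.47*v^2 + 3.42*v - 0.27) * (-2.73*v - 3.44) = 2.9211*v^4 + 4.9639*v^3 - 7.7198*v^2 - 11.0277*v + 0.9288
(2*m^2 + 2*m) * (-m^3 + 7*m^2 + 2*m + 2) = -2*m^5 + 12*m^4 + 18*m^3 + 8*m^2 + 4*m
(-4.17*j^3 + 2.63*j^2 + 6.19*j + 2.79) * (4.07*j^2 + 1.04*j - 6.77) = -16.9719*j^5 + 6.3673*j^4 + 56.1594*j^3 - 0.0121999999999973*j^2 - 39.0047*j - 18.8883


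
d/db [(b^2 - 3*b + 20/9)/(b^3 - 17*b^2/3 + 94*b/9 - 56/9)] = (-9*b^2 + 30*b - 23)/(9*b^4 - 78*b^3 + 253*b^2 - 364*b + 196)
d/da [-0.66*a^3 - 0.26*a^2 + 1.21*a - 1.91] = -1.98*a^2 - 0.52*a + 1.21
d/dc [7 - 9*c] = -9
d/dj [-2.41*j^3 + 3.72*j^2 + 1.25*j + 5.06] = -7.23*j^2 + 7.44*j + 1.25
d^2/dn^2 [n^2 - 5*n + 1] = 2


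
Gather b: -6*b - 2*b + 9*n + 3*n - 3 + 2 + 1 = -8*b + 12*n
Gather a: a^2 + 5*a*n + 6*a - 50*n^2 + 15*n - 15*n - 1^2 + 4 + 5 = a^2 + a*(5*n + 6) - 50*n^2 + 8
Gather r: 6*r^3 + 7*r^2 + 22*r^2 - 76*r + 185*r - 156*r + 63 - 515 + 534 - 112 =6*r^3 + 29*r^2 - 47*r - 30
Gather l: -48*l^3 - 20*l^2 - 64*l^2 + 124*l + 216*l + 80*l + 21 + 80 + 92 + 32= -48*l^3 - 84*l^2 + 420*l + 225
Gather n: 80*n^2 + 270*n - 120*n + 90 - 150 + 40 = 80*n^2 + 150*n - 20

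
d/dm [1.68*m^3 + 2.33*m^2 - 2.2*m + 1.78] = 5.04*m^2 + 4.66*m - 2.2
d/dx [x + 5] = 1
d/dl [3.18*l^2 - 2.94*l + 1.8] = 6.36*l - 2.94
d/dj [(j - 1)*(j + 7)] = 2*j + 6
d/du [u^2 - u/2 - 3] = 2*u - 1/2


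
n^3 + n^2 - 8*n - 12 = (n - 3)*(n + 2)^2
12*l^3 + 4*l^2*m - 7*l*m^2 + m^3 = (-6*l + m)*(-2*l + m)*(l + m)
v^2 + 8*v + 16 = (v + 4)^2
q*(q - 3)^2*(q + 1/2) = q^4 - 11*q^3/2 + 6*q^2 + 9*q/2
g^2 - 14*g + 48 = (g - 8)*(g - 6)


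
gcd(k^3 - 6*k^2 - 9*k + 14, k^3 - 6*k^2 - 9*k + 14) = k^3 - 6*k^2 - 9*k + 14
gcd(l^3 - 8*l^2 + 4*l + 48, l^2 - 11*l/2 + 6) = l - 4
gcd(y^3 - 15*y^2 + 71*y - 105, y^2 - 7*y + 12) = y - 3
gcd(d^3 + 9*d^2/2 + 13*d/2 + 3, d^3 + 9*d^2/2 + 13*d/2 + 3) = d^3 + 9*d^2/2 + 13*d/2 + 3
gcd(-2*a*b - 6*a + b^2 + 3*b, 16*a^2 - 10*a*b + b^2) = 2*a - b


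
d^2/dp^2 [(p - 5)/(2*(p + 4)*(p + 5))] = (p^3 - 15*p^2 - 195*p - 485)/(p^6 + 27*p^5 + 303*p^4 + 1809*p^3 + 6060*p^2 + 10800*p + 8000)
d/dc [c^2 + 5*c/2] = 2*c + 5/2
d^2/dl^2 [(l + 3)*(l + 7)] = 2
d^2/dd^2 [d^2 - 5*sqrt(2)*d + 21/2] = 2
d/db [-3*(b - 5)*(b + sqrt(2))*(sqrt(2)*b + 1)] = -9*sqrt(2)*b^2 - 18*b + 30*sqrt(2)*b - 3*sqrt(2) + 45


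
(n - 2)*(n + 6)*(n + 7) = n^3 + 11*n^2 + 16*n - 84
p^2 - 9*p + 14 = (p - 7)*(p - 2)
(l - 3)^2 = l^2 - 6*l + 9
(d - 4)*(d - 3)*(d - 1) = d^3 - 8*d^2 + 19*d - 12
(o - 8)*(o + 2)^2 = o^3 - 4*o^2 - 28*o - 32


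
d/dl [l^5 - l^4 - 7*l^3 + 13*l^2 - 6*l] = 5*l^4 - 4*l^3 - 21*l^2 + 26*l - 6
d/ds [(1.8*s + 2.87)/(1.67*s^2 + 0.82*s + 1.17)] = (3.006*s^2 + 1.476*s - (1.8*s + 2.87)*(3.34*s + 0.82) + 2.106)/(1.67*s^2 + 0.82*s + 1.17)^2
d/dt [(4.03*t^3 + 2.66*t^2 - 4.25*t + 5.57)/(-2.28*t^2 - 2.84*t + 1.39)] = (-9.1884*t^4 - 22.8904*t^3 - 0.439299999999999*t^2 + 32.794*t + 9.9113)/(5.1984*t^4 + 12.9504*t^3 + 1.7272*t^2 - 7.8952*t + 1.9321)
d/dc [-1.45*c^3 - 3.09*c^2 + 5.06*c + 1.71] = -4.35*c^2 - 6.18*c + 5.06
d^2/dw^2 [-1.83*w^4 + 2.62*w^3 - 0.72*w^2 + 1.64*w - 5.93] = -21.96*w^2 + 15.72*w - 1.44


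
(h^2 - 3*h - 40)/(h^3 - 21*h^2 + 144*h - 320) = (h + 5)/(h^2 - 13*h + 40)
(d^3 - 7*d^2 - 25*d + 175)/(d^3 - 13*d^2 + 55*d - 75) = (d^2 - 2*d - 35)/(d^2 - 8*d + 15)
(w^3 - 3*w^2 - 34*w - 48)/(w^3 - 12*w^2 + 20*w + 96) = (w + 3)/(w - 6)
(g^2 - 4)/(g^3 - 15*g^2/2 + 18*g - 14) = 2*(g + 2)/(2*g^2 - 11*g + 14)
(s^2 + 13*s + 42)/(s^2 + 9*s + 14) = (s + 6)/(s + 2)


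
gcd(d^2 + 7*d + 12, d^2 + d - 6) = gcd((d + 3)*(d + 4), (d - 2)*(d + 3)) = d + 3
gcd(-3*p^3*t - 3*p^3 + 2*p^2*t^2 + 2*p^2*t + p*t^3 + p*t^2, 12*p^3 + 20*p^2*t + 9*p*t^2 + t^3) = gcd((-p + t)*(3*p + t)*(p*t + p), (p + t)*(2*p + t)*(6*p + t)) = 1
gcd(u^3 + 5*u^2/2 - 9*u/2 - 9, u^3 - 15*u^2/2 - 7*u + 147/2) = u + 3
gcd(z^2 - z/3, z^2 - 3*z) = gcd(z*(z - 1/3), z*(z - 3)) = z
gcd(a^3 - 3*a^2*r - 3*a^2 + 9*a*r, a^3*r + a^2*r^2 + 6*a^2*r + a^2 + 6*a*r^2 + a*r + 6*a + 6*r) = 1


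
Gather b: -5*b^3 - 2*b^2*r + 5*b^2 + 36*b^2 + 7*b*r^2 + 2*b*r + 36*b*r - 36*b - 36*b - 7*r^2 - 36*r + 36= -5*b^3 + b^2*(41 - 2*r) + b*(7*r^2 + 38*r - 72) - 7*r^2 - 36*r + 36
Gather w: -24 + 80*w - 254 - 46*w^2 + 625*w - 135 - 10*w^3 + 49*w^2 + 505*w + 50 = -10*w^3 + 3*w^2 + 1210*w - 363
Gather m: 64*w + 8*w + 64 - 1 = 72*w + 63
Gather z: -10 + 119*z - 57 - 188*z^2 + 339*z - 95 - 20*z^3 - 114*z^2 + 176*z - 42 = -20*z^3 - 302*z^2 + 634*z - 204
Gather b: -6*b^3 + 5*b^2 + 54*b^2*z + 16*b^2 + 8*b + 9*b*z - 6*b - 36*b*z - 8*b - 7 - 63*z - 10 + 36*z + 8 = -6*b^3 + b^2*(54*z + 21) + b*(-27*z - 6) - 27*z - 9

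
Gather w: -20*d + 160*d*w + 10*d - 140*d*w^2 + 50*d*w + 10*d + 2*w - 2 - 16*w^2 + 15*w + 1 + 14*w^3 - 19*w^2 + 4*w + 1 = 14*w^3 + w^2*(-140*d - 35) + w*(210*d + 21)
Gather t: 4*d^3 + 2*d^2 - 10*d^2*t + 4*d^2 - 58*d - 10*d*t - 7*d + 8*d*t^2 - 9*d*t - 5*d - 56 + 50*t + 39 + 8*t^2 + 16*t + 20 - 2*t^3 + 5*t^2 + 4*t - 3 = 4*d^3 + 6*d^2 - 70*d - 2*t^3 + t^2*(8*d + 13) + t*(-10*d^2 - 19*d + 70)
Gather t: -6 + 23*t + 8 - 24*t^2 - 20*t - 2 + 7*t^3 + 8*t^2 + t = 7*t^3 - 16*t^2 + 4*t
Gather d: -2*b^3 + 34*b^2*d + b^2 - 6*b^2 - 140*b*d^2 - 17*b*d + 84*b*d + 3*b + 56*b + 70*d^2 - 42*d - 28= -2*b^3 - 5*b^2 + 59*b + d^2*(70 - 140*b) + d*(34*b^2 + 67*b - 42) - 28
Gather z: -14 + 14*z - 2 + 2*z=16*z - 16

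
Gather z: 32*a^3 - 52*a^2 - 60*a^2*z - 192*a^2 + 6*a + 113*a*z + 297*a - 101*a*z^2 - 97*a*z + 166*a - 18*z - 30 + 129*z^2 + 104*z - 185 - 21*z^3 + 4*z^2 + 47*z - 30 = 32*a^3 - 244*a^2 + 469*a - 21*z^3 + z^2*(133 - 101*a) + z*(-60*a^2 + 16*a + 133) - 245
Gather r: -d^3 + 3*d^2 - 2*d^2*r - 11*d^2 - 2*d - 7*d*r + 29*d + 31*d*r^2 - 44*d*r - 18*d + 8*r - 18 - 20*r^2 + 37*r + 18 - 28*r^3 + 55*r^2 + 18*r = -d^3 - 8*d^2 + 9*d - 28*r^3 + r^2*(31*d + 35) + r*(-2*d^2 - 51*d + 63)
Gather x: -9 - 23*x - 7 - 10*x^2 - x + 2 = -10*x^2 - 24*x - 14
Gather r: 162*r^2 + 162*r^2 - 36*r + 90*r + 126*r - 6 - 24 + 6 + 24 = 324*r^2 + 180*r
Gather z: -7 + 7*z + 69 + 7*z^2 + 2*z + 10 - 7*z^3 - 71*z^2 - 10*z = -7*z^3 - 64*z^2 - z + 72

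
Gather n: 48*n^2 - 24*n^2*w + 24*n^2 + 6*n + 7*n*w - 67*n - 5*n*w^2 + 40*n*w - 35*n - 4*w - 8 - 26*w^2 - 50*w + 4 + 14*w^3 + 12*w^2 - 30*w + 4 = n^2*(72 - 24*w) + n*(-5*w^2 + 47*w - 96) + 14*w^3 - 14*w^2 - 84*w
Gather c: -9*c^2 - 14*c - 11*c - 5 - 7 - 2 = -9*c^2 - 25*c - 14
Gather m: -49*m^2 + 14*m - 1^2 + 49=-49*m^2 + 14*m + 48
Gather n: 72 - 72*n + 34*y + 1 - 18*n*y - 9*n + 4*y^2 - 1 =n*(-18*y - 81) + 4*y^2 + 34*y + 72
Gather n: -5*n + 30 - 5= 25 - 5*n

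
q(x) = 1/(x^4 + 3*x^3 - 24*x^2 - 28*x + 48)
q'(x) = (-4*x^3 - 9*x^2 + 48*x + 28)/(x^4 + 3*x^3 - 24*x^2 - 28*x + 48)^2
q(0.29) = 0.03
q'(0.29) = 0.03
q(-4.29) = -0.01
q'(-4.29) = -0.00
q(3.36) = -0.01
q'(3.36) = -0.01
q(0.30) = 0.03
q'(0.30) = 0.03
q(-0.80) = 0.02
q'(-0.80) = -0.00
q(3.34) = -0.01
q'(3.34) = -0.01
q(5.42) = 0.00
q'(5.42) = -0.00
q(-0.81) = 0.02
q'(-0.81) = -0.01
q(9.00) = 0.00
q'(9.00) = 0.00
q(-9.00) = 0.00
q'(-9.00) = 0.00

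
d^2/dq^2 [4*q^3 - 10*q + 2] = 24*q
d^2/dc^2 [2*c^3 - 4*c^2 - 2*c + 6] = 12*c - 8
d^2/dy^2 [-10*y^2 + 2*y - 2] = -20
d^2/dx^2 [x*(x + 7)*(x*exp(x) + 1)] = x^3*exp(x) + 13*x^2*exp(x) + 34*x*exp(x) + 14*exp(x) + 2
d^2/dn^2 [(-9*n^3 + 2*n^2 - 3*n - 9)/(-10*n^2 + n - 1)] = 2*(199*n^3 + 2733*n^2 - 333*n - 80)/(1000*n^6 - 300*n^5 + 330*n^4 - 61*n^3 + 33*n^2 - 3*n + 1)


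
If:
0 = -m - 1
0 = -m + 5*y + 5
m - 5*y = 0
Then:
No Solution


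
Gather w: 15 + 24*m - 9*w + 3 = 24*m - 9*w + 18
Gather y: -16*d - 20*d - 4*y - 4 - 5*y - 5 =-36*d - 9*y - 9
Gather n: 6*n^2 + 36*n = 6*n^2 + 36*n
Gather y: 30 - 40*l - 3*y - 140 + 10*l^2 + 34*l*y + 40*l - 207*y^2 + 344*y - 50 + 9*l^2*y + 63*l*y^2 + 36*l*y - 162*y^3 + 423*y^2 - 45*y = 10*l^2 - 162*y^3 + y^2*(63*l + 216) + y*(9*l^2 + 70*l + 296) - 160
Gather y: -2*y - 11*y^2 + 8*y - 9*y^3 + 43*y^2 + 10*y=-9*y^3 + 32*y^2 + 16*y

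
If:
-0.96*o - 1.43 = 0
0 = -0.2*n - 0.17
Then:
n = -0.85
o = -1.49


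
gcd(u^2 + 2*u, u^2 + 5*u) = u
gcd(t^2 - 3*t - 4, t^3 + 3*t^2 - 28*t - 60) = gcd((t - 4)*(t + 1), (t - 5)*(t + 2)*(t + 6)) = 1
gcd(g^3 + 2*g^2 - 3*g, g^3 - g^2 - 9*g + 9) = g^2 + 2*g - 3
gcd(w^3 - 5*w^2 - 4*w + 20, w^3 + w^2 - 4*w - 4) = w^2 - 4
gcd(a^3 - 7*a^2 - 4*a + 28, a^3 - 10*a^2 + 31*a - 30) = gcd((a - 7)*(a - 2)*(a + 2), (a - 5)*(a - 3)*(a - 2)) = a - 2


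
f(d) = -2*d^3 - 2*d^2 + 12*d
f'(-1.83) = -0.77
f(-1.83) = -16.40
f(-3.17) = 5.57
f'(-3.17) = -35.61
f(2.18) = -4.07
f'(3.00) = -54.00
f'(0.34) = 9.95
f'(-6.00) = -180.00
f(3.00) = -36.00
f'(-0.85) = 11.06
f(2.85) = -28.34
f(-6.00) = 288.00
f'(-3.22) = -37.33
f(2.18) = -4.07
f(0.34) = 3.77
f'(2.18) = -25.23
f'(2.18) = -25.23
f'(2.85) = -48.14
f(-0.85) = -10.42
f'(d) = -6*d^2 - 4*d + 12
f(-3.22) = 7.40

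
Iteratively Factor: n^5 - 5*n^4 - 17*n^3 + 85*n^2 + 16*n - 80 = (n - 4)*(n^4 - n^3 - 21*n^2 + n + 20) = (n - 5)*(n - 4)*(n^3 + 4*n^2 - n - 4) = (n - 5)*(n - 4)*(n + 4)*(n^2 - 1) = (n - 5)*(n - 4)*(n + 1)*(n + 4)*(n - 1)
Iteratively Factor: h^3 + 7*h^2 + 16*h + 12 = (h + 3)*(h^2 + 4*h + 4) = (h + 2)*(h + 3)*(h + 2)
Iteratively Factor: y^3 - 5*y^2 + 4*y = (y - 4)*(y^2 - y) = y*(y - 4)*(y - 1)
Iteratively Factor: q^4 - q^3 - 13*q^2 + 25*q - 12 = (q - 1)*(q^3 - 13*q + 12) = (q - 1)^2*(q^2 + q - 12) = (q - 1)^2*(q + 4)*(q - 3)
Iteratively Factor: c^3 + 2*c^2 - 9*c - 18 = (c + 3)*(c^2 - c - 6) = (c - 3)*(c + 3)*(c + 2)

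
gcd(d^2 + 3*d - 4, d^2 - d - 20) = d + 4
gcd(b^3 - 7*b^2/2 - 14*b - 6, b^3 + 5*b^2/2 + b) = b^2 + 5*b/2 + 1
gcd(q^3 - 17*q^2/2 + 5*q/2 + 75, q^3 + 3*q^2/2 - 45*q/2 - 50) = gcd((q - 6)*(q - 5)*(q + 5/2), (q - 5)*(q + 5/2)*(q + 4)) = q^2 - 5*q/2 - 25/2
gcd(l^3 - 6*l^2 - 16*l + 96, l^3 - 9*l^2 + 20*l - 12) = l - 6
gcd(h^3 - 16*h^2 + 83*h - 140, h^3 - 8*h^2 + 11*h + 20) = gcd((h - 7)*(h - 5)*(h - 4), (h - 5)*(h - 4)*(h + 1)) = h^2 - 9*h + 20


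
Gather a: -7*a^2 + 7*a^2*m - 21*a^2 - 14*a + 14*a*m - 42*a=a^2*(7*m - 28) + a*(14*m - 56)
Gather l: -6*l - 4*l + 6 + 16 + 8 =30 - 10*l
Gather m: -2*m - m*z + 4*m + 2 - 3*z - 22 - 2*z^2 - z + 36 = m*(2 - z) - 2*z^2 - 4*z + 16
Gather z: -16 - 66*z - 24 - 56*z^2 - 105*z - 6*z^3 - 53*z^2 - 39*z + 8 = -6*z^3 - 109*z^2 - 210*z - 32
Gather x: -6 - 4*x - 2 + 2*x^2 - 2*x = 2*x^2 - 6*x - 8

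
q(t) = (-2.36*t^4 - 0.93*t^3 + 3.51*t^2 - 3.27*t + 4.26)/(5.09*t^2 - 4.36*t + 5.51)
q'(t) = (4.36 - 10.18*t)*(-2.36*t^4 - 0.93*t^3 + 3.51*t^2 - 3.27*t + 4.26)/(5.09*t^2 - 4.36*t + 5.51)^2 + (-9.44*t^3 - 2.79*t^2 + 7.02*t - 3.27)/(5.09*t^2 - 4.36*t + 5.51)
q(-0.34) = 0.76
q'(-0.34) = 0.05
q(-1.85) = 0.02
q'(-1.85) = 1.11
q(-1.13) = 0.59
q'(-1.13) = 0.48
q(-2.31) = -0.59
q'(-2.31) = 1.53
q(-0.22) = 0.77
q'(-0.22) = 0.03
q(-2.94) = -1.74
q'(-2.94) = 2.12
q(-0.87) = 0.69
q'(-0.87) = 0.29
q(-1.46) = 0.38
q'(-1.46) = 0.76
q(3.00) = -4.97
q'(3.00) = -3.45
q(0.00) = 0.77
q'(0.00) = 0.02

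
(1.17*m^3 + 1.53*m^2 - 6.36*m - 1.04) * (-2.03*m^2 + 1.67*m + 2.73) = -2.3751*m^5 - 1.152*m^4 + 18.66*m^3 - 4.3331*m^2 - 19.0996*m - 2.8392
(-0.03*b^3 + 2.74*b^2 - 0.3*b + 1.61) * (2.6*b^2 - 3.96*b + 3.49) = -0.078*b^5 + 7.2428*b^4 - 11.7351*b^3 + 14.9366*b^2 - 7.4226*b + 5.6189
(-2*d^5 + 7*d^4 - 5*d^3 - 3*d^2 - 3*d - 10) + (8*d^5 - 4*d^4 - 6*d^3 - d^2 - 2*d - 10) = 6*d^5 + 3*d^4 - 11*d^3 - 4*d^2 - 5*d - 20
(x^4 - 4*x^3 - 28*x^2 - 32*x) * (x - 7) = x^5 - 11*x^4 + 164*x^2 + 224*x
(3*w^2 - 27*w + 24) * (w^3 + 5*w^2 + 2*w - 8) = 3*w^5 - 12*w^4 - 105*w^3 + 42*w^2 + 264*w - 192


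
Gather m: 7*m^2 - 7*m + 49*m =7*m^2 + 42*m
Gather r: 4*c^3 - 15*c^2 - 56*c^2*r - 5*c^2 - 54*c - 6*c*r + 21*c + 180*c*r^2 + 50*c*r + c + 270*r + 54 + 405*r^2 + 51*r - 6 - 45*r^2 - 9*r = 4*c^3 - 20*c^2 - 32*c + r^2*(180*c + 360) + r*(-56*c^2 + 44*c + 312) + 48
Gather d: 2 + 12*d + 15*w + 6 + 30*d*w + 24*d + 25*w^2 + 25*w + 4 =d*(30*w + 36) + 25*w^2 + 40*w + 12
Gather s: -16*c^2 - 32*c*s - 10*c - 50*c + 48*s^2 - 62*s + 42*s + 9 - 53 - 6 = -16*c^2 - 60*c + 48*s^2 + s*(-32*c - 20) - 50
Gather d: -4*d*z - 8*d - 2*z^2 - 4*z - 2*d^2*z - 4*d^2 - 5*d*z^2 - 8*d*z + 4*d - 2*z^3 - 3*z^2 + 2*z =d^2*(-2*z - 4) + d*(-5*z^2 - 12*z - 4) - 2*z^3 - 5*z^2 - 2*z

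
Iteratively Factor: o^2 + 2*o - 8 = (o - 2)*(o + 4)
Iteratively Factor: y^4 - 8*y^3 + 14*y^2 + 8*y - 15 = (y - 1)*(y^3 - 7*y^2 + 7*y + 15) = (y - 3)*(y - 1)*(y^2 - 4*y - 5) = (y - 3)*(y - 1)*(y + 1)*(y - 5)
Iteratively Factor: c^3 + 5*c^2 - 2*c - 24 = (c + 4)*(c^2 + c - 6) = (c - 2)*(c + 4)*(c + 3)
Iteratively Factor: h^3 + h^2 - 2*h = (h)*(h^2 + h - 2) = h*(h + 2)*(h - 1)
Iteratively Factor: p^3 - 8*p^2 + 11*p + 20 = (p - 4)*(p^2 - 4*p - 5) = (p - 4)*(p + 1)*(p - 5)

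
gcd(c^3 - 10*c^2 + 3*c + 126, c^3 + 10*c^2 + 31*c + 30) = c + 3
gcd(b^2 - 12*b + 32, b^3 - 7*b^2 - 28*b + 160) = b^2 - 12*b + 32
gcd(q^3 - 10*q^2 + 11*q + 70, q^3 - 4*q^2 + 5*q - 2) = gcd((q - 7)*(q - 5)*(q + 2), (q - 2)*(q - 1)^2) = 1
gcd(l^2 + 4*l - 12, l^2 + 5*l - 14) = l - 2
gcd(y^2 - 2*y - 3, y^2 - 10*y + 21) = y - 3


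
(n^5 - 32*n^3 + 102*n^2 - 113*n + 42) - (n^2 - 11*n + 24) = n^5 - 32*n^3 + 101*n^2 - 102*n + 18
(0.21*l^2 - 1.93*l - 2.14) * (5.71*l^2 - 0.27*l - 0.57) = 1.1991*l^4 - 11.077*l^3 - 11.818*l^2 + 1.6779*l + 1.2198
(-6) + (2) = -4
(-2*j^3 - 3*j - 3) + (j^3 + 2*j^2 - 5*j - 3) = -j^3 + 2*j^2 - 8*j - 6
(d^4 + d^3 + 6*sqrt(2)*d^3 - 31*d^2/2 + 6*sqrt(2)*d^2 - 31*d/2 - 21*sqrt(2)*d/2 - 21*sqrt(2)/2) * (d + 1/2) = d^5 + 3*d^4/2 + 6*sqrt(2)*d^4 - 15*d^3 + 9*sqrt(2)*d^3 - 93*d^2/4 - 15*sqrt(2)*d^2/2 - 63*sqrt(2)*d/4 - 31*d/4 - 21*sqrt(2)/4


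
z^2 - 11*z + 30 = (z - 6)*(z - 5)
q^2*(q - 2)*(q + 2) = q^4 - 4*q^2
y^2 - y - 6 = (y - 3)*(y + 2)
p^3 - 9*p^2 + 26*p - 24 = (p - 4)*(p - 3)*(p - 2)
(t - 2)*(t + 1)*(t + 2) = t^3 + t^2 - 4*t - 4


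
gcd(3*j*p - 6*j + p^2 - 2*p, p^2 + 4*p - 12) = p - 2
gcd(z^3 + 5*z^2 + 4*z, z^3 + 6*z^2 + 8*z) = z^2 + 4*z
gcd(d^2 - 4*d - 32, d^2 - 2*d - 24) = d + 4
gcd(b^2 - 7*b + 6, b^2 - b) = b - 1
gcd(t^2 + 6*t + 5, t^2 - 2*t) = 1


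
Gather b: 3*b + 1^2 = 3*b + 1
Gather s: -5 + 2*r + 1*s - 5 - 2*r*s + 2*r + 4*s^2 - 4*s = 4*r + 4*s^2 + s*(-2*r - 3) - 10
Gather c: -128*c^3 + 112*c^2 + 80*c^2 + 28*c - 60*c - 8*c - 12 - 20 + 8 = -128*c^3 + 192*c^2 - 40*c - 24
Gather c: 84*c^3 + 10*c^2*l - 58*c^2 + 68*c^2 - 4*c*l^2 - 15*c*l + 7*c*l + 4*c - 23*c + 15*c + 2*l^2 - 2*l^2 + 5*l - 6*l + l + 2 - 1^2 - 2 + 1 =84*c^3 + c^2*(10*l + 10) + c*(-4*l^2 - 8*l - 4)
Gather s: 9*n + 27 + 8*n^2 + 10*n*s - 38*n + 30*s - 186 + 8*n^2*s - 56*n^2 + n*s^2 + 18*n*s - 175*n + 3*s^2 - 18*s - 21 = -48*n^2 - 204*n + s^2*(n + 3) + s*(8*n^2 + 28*n + 12) - 180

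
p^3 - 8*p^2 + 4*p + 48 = (p - 6)*(p - 4)*(p + 2)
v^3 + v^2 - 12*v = v*(v - 3)*(v + 4)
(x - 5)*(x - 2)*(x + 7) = x^3 - 39*x + 70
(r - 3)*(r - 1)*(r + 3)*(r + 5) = r^4 + 4*r^3 - 14*r^2 - 36*r + 45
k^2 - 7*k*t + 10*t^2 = (k - 5*t)*(k - 2*t)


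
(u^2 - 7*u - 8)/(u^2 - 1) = (u - 8)/(u - 1)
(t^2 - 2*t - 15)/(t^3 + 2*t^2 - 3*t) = (t - 5)/(t*(t - 1))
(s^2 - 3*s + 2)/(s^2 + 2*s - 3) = (s - 2)/(s + 3)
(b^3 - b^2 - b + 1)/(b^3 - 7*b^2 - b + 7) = (b - 1)/(b - 7)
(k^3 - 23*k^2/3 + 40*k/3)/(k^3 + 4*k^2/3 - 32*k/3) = (k - 5)/(k + 4)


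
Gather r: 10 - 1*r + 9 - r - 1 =18 - 2*r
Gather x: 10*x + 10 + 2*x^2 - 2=2*x^2 + 10*x + 8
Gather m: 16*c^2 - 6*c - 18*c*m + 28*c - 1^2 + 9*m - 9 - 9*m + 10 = 16*c^2 - 18*c*m + 22*c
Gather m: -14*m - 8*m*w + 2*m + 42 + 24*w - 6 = m*(-8*w - 12) + 24*w + 36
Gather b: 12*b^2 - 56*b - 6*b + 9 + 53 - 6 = 12*b^2 - 62*b + 56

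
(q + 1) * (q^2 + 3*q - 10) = q^3 + 4*q^2 - 7*q - 10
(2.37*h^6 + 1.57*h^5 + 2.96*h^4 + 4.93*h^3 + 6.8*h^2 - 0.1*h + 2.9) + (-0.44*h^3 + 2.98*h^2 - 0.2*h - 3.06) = 2.37*h^6 + 1.57*h^5 + 2.96*h^4 + 4.49*h^3 + 9.78*h^2 - 0.3*h - 0.16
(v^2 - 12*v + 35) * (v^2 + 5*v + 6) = v^4 - 7*v^3 - 19*v^2 + 103*v + 210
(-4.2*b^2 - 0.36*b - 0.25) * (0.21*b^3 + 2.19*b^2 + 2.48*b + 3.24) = -0.882*b^5 - 9.2736*b^4 - 11.2569*b^3 - 15.0483*b^2 - 1.7864*b - 0.81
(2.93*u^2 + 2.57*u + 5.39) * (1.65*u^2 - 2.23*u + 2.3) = 4.8345*u^4 - 2.2934*u^3 + 9.9014*u^2 - 6.1087*u + 12.397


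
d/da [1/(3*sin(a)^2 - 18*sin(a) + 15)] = 2*(3 - sin(a))*cos(a)/(3*(sin(a)^2 - 6*sin(a) + 5)^2)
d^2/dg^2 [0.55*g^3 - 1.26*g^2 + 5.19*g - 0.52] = 3.3*g - 2.52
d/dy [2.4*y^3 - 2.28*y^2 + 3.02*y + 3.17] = 7.2*y^2 - 4.56*y + 3.02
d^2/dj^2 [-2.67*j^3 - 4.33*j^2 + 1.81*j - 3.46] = -16.02*j - 8.66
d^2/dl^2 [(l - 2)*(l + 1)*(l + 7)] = 6*l + 12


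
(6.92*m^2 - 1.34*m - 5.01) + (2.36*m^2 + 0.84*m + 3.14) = 9.28*m^2 - 0.5*m - 1.87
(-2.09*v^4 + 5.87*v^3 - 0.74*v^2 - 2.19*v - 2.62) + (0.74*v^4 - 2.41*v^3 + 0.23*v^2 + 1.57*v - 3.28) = -1.35*v^4 + 3.46*v^3 - 0.51*v^2 - 0.62*v - 5.9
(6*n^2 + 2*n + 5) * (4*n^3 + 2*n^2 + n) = 24*n^5 + 20*n^4 + 30*n^3 + 12*n^2 + 5*n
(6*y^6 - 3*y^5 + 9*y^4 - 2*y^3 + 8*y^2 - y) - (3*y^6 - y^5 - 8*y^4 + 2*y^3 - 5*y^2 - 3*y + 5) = 3*y^6 - 2*y^5 + 17*y^4 - 4*y^3 + 13*y^2 + 2*y - 5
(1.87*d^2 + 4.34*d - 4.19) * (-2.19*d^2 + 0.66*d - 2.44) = -4.0953*d^4 - 8.2704*d^3 + 7.4777*d^2 - 13.355*d + 10.2236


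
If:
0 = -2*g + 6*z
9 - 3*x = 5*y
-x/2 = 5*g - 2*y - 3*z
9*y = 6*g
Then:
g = -27/38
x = 72/19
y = -9/19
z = -9/38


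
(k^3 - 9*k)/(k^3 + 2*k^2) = (k^2 - 9)/(k*(k + 2))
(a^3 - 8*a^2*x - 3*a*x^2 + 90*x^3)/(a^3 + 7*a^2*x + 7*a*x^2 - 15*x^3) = (-a^2 + 11*a*x - 30*x^2)/(-a^2 - 4*a*x + 5*x^2)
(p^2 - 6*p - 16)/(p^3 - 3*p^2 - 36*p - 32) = (p + 2)/(p^2 + 5*p + 4)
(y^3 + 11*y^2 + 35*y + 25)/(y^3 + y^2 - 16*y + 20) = (y^2 + 6*y + 5)/(y^2 - 4*y + 4)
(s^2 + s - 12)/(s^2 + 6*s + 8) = (s - 3)/(s + 2)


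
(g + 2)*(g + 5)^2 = g^3 + 12*g^2 + 45*g + 50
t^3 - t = t*(t - 1)*(t + 1)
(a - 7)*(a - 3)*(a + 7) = a^3 - 3*a^2 - 49*a + 147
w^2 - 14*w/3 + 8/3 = (w - 4)*(w - 2/3)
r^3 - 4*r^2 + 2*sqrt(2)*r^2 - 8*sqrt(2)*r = r*(r - 4)*(r + 2*sqrt(2))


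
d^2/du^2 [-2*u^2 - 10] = -4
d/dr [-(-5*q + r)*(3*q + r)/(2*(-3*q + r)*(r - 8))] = (2*(-q + r)*(3*q - r)*(r - 8) + (3*q - r)*(3*q + r)*(5*q - r) - (3*q + r)*(5*q - r)*(r - 8))/(2*(3*q - r)^2*(r - 8)^2)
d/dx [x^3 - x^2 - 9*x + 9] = 3*x^2 - 2*x - 9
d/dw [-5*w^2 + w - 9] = 1 - 10*w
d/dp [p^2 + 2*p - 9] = 2*p + 2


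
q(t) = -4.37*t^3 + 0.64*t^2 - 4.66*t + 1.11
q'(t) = -13.11*t^2 + 1.28*t - 4.66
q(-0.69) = 6.07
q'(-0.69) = -11.78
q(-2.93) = 130.18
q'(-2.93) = -120.96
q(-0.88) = 8.68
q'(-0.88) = -15.94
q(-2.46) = 81.50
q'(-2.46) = -87.15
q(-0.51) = 4.23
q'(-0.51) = -8.72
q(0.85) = -5.07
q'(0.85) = -13.04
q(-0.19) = 2.05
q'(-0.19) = -5.38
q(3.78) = -243.38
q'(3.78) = -187.14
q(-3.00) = 138.84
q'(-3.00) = -126.49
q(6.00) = -947.73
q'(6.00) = -468.94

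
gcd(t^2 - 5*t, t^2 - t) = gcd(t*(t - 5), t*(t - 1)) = t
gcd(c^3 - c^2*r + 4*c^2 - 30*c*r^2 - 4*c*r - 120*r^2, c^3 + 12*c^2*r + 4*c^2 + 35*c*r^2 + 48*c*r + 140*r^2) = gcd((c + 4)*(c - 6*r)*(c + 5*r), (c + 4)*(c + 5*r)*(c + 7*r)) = c^2 + 5*c*r + 4*c + 20*r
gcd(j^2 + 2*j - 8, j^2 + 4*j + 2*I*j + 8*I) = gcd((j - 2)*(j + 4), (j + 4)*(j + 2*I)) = j + 4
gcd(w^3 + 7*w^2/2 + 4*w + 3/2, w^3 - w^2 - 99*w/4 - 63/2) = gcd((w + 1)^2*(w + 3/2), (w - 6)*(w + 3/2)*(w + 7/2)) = w + 3/2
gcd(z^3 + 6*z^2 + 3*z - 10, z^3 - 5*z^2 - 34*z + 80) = z + 5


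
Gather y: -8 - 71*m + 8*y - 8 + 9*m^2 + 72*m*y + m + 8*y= 9*m^2 - 70*m + y*(72*m + 16) - 16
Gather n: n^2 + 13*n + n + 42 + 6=n^2 + 14*n + 48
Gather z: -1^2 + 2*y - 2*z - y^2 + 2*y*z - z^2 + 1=-y^2 + 2*y - z^2 + z*(2*y - 2)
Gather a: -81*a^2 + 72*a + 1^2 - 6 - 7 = -81*a^2 + 72*a - 12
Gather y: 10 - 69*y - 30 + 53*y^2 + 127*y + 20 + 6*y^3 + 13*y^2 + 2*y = 6*y^3 + 66*y^2 + 60*y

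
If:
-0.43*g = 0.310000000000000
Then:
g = -0.72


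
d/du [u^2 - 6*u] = 2*u - 6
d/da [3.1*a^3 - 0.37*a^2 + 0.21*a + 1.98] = 9.3*a^2 - 0.74*a + 0.21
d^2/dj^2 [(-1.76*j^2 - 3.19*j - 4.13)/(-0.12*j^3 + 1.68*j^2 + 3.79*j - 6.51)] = (0.050688*j^6 + 0.275616000000001*j^5 + 1.657728*j^4 - 34.074504*j^3 + 144.2574*j^2 + 347.751432*j + 515.576488)/(0.001728*j^9 - 0.072576*j^8 + 0.852336*j^7 + 0.123984000000001*j^6 - 34.794108*j^5 - 35.03808*j^4 + 209.519729*j^3 + 66.9351690000001*j^2 - 481.861737*j + 275.894451)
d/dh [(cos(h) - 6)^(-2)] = 2*sin(h)/(cos(h) - 6)^3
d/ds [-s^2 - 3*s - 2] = -2*s - 3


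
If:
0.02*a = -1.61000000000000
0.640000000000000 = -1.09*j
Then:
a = -80.50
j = -0.59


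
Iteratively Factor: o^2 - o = (o - 1)*(o)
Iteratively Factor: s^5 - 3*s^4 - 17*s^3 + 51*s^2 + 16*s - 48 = (s - 4)*(s^4 + s^3 - 13*s^2 - s + 12) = (s - 4)*(s - 3)*(s^3 + 4*s^2 - s - 4) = (s - 4)*(s - 3)*(s - 1)*(s^2 + 5*s + 4) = (s - 4)*(s - 3)*(s - 1)*(s + 1)*(s + 4)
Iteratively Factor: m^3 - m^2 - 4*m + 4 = (m - 1)*(m^2 - 4) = (m - 1)*(m + 2)*(m - 2)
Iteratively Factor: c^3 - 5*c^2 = (c)*(c^2 - 5*c) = c*(c - 5)*(c)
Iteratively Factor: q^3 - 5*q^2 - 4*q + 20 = (q - 5)*(q^2 - 4) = (q - 5)*(q - 2)*(q + 2)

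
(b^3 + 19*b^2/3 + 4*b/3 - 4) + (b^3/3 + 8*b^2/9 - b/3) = 4*b^3/3 + 65*b^2/9 + b - 4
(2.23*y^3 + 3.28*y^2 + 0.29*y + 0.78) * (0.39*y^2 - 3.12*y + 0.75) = 0.8697*y^5 - 5.6784*y^4 - 8.448*y^3 + 1.8594*y^2 - 2.2161*y + 0.585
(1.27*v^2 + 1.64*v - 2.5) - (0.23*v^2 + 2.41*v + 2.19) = 1.04*v^2 - 0.77*v - 4.69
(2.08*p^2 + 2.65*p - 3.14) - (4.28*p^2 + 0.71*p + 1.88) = -2.2*p^2 + 1.94*p - 5.02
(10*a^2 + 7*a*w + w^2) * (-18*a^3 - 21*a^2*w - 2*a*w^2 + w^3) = -180*a^5 - 336*a^4*w - 185*a^3*w^2 - 25*a^2*w^3 + 5*a*w^4 + w^5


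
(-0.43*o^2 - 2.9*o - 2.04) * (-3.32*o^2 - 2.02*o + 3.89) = 1.4276*o^4 + 10.4966*o^3 + 10.9581*o^2 - 7.1602*o - 7.9356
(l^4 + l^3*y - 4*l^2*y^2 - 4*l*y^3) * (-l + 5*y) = -l^5 + 4*l^4*y + 9*l^3*y^2 - 16*l^2*y^3 - 20*l*y^4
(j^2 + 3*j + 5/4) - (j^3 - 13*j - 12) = -j^3 + j^2 + 16*j + 53/4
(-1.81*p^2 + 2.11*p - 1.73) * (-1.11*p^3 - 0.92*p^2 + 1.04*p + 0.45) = 2.0091*p^5 - 0.6769*p^4 - 1.9033*p^3 + 2.9715*p^2 - 0.8497*p - 0.7785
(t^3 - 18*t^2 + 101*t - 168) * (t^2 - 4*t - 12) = t^5 - 22*t^4 + 161*t^3 - 356*t^2 - 540*t + 2016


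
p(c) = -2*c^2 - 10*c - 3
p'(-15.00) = 50.00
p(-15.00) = -303.00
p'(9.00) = -46.00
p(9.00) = -255.00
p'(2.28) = -19.12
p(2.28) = -36.20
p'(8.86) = -45.44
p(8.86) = -248.60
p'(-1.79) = -2.84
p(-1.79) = 8.49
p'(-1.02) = -5.92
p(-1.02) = 5.12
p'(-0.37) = -8.52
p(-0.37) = 0.43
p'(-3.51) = 4.04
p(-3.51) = 7.46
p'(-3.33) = 3.32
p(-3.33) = 8.12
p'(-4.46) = 7.84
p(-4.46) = 1.82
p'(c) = -4*c - 10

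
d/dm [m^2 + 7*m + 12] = 2*m + 7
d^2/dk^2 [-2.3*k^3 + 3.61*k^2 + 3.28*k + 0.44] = 7.22 - 13.8*k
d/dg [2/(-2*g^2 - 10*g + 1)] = 4*(2*g + 5)/(2*g^2 + 10*g - 1)^2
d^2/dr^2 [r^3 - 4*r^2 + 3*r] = 6*r - 8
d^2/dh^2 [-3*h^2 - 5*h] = -6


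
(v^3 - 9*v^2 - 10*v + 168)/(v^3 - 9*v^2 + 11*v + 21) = (v^2 - 2*v - 24)/(v^2 - 2*v - 3)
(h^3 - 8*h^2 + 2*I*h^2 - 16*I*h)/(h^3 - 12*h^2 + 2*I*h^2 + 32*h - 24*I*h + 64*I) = h/(h - 4)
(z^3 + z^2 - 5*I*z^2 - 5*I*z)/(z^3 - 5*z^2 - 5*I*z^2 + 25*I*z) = (z + 1)/(z - 5)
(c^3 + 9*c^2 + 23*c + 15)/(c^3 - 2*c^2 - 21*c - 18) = (c + 5)/(c - 6)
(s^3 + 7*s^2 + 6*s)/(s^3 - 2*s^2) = (s^2 + 7*s + 6)/(s*(s - 2))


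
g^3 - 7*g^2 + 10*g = g*(g - 5)*(g - 2)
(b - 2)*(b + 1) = b^2 - b - 2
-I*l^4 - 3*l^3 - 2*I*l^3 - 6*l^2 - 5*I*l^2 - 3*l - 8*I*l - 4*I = (l + 1)*(l - 4*I)*(l + I)*(-I*l - I)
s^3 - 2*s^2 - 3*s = s*(s - 3)*(s + 1)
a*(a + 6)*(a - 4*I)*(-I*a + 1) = -I*a^4 - 3*a^3 - 6*I*a^3 - 18*a^2 - 4*I*a^2 - 24*I*a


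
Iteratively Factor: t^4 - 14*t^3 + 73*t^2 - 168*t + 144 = (t - 3)*(t^3 - 11*t^2 + 40*t - 48) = (t - 3)^2*(t^2 - 8*t + 16) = (t - 4)*(t - 3)^2*(t - 4)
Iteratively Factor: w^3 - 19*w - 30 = (w + 3)*(w^2 - 3*w - 10) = (w + 2)*(w + 3)*(w - 5)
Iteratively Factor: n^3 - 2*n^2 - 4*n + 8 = (n - 2)*(n^2 - 4) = (n - 2)*(n + 2)*(n - 2)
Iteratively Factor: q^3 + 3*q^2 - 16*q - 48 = (q + 3)*(q^2 - 16) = (q - 4)*(q + 3)*(q + 4)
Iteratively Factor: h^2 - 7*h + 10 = (h - 2)*(h - 5)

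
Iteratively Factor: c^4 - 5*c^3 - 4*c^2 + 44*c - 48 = (c - 4)*(c^3 - c^2 - 8*c + 12) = (c - 4)*(c - 2)*(c^2 + c - 6) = (c - 4)*(c - 2)*(c + 3)*(c - 2)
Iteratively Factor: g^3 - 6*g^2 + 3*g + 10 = (g + 1)*(g^2 - 7*g + 10) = (g - 2)*(g + 1)*(g - 5)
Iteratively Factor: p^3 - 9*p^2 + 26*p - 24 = (p - 3)*(p^2 - 6*p + 8) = (p - 4)*(p - 3)*(p - 2)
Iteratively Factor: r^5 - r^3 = (r)*(r^4 - r^2) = r*(r - 1)*(r^3 + r^2) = r*(r - 1)*(r + 1)*(r^2) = r^2*(r - 1)*(r + 1)*(r)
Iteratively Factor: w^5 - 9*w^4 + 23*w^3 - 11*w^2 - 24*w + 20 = (w - 2)*(w^4 - 7*w^3 + 9*w^2 + 7*w - 10) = (w - 2)^2*(w^3 - 5*w^2 - w + 5) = (w - 5)*(w - 2)^2*(w^2 - 1) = (w - 5)*(w - 2)^2*(w - 1)*(w + 1)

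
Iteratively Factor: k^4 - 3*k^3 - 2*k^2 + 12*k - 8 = (k - 2)*(k^3 - k^2 - 4*k + 4) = (k - 2)*(k + 2)*(k^2 - 3*k + 2) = (k - 2)^2*(k + 2)*(k - 1)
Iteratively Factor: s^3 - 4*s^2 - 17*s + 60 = (s - 5)*(s^2 + s - 12) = (s - 5)*(s - 3)*(s + 4)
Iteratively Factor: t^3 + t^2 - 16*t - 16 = (t + 1)*(t^2 - 16) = (t + 1)*(t + 4)*(t - 4)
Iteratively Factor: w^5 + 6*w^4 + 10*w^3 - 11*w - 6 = (w - 1)*(w^4 + 7*w^3 + 17*w^2 + 17*w + 6) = (w - 1)*(w + 1)*(w^3 + 6*w^2 + 11*w + 6) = (w - 1)*(w + 1)^2*(w^2 + 5*w + 6) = (w - 1)*(w + 1)^2*(w + 3)*(w + 2)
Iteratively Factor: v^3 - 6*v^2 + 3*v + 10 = (v - 2)*(v^2 - 4*v - 5) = (v - 2)*(v + 1)*(v - 5)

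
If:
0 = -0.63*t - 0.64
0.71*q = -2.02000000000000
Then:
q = -2.85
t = -1.02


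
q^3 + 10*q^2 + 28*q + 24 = (q + 2)^2*(q + 6)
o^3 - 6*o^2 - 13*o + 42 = (o - 7)*(o - 2)*(o + 3)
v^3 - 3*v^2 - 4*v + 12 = (v - 3)*(v - 2)*(v + 2)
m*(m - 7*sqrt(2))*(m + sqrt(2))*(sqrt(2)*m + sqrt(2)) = sqrt(2)*m^4 - 12*m^3 + sqrt(2)*m^3 - 14*sqrt(2)*m^2 - 12*m^2 - 14*sqrt(2)*m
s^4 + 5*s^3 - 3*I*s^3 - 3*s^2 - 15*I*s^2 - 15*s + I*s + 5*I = (s + 5)*(s - I)^3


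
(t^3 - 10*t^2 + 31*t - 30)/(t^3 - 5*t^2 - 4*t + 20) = (t - 3)/(t + 2)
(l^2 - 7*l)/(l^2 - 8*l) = (l - 7)/(l - 8)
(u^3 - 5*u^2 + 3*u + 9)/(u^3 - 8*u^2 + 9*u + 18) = (u - 3)/(u - 6)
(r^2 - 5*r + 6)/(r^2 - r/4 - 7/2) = 4*(r - 3)/(4*r + 7)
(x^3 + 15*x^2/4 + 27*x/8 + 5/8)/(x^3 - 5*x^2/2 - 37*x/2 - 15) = (x + 1/4)/(x - 6)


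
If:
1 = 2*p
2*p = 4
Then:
No Solution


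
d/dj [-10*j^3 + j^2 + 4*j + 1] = -30*j^2 + 2*j + 4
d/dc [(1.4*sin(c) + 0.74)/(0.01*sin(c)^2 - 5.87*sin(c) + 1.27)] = (-0.014*sin(c)^2 - 0.0147999999999993*sin(c) + 6.1218)*cos(c)/(0.0001*sin(c)^4 - 0.1174*sin(c)^3 + 34.4823*sin(c)^2 - 14.9098*sin(c) + 1.6129)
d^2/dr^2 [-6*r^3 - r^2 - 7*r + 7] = -36*r - 2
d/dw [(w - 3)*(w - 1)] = 2*w - 4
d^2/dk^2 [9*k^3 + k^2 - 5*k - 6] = 54*k + 2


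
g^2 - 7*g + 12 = (g - 4)*(g - 3)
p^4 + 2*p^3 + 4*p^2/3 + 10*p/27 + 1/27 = (p + 1/3)^3*(p + 1)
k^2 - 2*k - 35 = (k - 7)*(k + 5)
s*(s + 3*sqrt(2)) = s^2 + 3*sqrt(2)*s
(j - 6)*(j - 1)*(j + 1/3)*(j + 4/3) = j^4 - 16*j^3/3 - 47*j^2/9 + 62*j/9 + 8/3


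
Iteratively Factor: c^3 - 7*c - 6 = (c - 3)*(c^2 + 3*c + 2) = (c - 3)*(c + 1)*(c + 2)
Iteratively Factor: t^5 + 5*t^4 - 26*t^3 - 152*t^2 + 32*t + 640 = (t + 4)*(t^4 + t^3 - 30*t^2 - 32*t + 160) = (t - 2)*(t + 4)*(t^3 + 3*t^2 - 24*t - 80) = (t - 2)*(t + 4)^2*(t^2 - t - 20) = (t - 2)*(t + 4)^3*(t - 5)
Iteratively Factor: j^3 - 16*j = (j)*(j^2 - 16) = j*(j - 4)*(j + 4)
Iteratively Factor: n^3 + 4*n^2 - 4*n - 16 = (n + 4)*(n^2 - 4) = (n + 2)*(n + 4)*(n - 2)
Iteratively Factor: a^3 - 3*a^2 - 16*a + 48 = (a - 3)*(a^2 - 16) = (a - 3)*(a + 4)*(a - 4)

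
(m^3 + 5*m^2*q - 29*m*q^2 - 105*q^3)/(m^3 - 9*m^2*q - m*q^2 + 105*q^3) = (-m - 7*q)/(-m + 7*q)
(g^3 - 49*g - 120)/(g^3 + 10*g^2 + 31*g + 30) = (g - 8)/(g + 2)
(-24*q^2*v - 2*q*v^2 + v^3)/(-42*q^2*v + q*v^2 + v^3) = (4*q + v)/(7*q + v)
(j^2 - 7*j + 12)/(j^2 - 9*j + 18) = (j - 4)/(j - 6)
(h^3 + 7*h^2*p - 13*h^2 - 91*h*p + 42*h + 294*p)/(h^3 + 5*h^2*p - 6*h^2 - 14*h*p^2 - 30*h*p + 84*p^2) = (7 - h)/(-h + 2*p)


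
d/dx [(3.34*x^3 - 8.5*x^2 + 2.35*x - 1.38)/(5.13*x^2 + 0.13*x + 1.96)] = (17.1342*x^4 + 0.868399999999994*x^3 + 6.4787*x^2 - 19.1612*x + 4.7854)/(26.3169*x^4 + 1.3338*x^3 + 20.1265*x^2 + 0.5096*x + 3.8416)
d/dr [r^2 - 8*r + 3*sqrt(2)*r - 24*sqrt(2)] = 2*r - 8 + 3*sqrt(2)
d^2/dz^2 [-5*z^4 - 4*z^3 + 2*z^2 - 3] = -60*z^2 - 24*z + 4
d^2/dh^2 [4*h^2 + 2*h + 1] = 8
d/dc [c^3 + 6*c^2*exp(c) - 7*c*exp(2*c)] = 6*c^2*exp(c) + 3*c^2 - 14*c*exp(2*c) + 12*c*exp(c) - 7*exp(2*c)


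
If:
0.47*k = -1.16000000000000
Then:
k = -2.47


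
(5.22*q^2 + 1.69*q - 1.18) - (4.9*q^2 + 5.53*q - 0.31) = 0.319999999999999*q^2 - 3.84*q - 0.87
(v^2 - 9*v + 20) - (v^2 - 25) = 45 - 9*v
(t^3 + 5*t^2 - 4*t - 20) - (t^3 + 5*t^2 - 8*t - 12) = 4*t - 8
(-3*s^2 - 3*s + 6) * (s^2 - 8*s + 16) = -3*s^4 + 21*s^3 - 18*s^2 - 96*s + 96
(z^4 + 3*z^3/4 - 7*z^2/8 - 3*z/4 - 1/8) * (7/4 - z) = -z^5 + z^4 + 35*z^3/16 - 25*z^2/32 - 19*z/16 - 7/32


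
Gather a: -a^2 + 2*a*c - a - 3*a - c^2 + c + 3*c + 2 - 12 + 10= -a^2 + a*(2*c - 4) - c^2 + 4*c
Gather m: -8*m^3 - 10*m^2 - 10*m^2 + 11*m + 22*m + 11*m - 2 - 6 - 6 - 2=-8*m^3 - 20*m^2 + 44*m - 16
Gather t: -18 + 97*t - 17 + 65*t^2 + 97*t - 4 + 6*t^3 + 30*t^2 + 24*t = 6*t^3 + 95*t^2 + 218*t - 39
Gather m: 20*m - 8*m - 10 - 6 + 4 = 12*m - 12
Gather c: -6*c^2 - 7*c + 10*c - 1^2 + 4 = -6*c^2 + 3*c + 3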